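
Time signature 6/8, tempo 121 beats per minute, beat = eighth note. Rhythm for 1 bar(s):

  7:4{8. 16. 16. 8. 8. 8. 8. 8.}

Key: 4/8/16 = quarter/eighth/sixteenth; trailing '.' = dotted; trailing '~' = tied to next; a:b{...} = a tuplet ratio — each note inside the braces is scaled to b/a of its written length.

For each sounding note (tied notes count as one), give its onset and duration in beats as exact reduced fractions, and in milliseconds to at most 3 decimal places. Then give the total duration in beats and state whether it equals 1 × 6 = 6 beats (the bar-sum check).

1) 0.0ms=0b +425.03ms=6/7b
2) 425.03ms=6/7b +212.515ms=3/7b
3) 637.544ms=9/7b +212.515ms=3/7b
4) 850.059ms=12/7b +425.03ms=6/7b
5) 1275.089ms=18/7b +425.03ms=6/7b
6) 1700.118ms=24/7b +425.03ms=6/7b
7) 2125.148ms=30/7b +425.03ms=6/7b
8) 2550.177ms=36/7b +425.03ms=6/7b
Σ=6b of 6 (121bpm 6/8) — PASS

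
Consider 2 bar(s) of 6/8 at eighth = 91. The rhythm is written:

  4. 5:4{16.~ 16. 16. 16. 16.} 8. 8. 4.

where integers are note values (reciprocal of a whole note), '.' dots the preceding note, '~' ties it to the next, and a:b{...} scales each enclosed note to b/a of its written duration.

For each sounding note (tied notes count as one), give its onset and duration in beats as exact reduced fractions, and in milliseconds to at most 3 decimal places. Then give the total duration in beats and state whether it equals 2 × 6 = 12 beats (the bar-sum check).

1) 0.0ms=0b +1978.022ms=3b
2) 1978.022ms=3b +791.209ms=6/5b
3) 2769.231ms=21/5b +395.604ms=3/5b
4) 3164.835ms=24/5b +395.604ms=3/5b
5) 3560.44ms=27/5b +395.604ms=3/5b
6) 3956.044ms=6b +989.011ms=3/2b
7) 4945.055ms=15/2b +989.011ms=3/2b
8) 5934.066ms=9b +1978.022ms=3b
Σ=12b of 12 (91bpm 6/8) — PASS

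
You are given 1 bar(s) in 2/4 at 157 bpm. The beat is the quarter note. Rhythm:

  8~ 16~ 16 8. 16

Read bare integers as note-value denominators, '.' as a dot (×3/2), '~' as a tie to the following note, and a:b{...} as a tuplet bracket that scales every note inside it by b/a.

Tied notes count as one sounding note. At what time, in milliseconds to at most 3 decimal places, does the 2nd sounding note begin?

1. 0.0ms @ 0 + 382.166ms (1)
2. 382.166ms @ 1 + 286.624ms (3/4)
3. 668.79ms @ 7/4 + 95.541ms (1/4)

note 2 onset = 1b = 382.166ms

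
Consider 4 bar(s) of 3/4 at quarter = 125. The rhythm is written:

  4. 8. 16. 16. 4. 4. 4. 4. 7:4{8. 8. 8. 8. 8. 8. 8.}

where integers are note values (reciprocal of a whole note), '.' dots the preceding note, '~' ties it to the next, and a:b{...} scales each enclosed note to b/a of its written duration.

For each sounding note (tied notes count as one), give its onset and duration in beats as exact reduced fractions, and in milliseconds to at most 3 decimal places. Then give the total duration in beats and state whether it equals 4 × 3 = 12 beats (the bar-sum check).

1) 0.0ms=0b +720.0ms=3/2b
2) 720.0ms=3/2b +360.0ms=3/4b
3) 1080.0ms=9/4b +180.0ms=3/8b
4) 1260.0ms=21/8b +180.0ms=3/8b
5) 1440.0ms=3b +720.0ms=3/2b
6) 2160.0ms=9/2b +720.0ms=3/2b
7) 2880.0ms=6b +720.0ms=3/2b
8) 3600.0ms=15/2b +720.0ms=3/2b
9) 4320.0ms=9b +205.714ms=3/7b
10) 4525.714ms=66/7b +205.714ms=3/7b
11) 4731.429ms=69/7b +205.714ms=3/7b
12) 4937.143ms=72/7b +205.714ms=3/7b
13) 5142.857ms=75/7b +205.714ms=3/7b
14) 5348.571ms=78/7b +205.714ms=3/7b
15) 5554.286ms=81/7b +205.714ms=3/7b
Σ=12b of 12 (125bpm 3/4) — PASS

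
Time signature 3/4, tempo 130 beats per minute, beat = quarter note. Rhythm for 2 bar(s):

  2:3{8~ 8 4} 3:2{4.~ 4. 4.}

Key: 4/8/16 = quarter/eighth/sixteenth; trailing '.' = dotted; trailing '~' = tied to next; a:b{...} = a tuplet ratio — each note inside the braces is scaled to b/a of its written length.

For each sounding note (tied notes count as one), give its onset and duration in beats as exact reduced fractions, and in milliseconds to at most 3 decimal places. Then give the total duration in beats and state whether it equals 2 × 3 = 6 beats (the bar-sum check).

1) 0.0ms=0b +692.308ms=3/2b
2) 692.308ms=3/2b +692.308ms=3/2b
3) 1384.615ms=3b +923.077ms=2b
4) 2307.692ms=5b +461.538ms=1b
Σ=6b of 6 (130bpm 3/4) — PASS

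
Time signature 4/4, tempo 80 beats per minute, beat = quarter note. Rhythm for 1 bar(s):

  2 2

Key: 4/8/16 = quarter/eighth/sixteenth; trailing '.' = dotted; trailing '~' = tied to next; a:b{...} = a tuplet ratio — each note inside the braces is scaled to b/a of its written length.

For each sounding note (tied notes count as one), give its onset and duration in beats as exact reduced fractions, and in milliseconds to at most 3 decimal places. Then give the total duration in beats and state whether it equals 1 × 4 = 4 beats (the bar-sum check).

1) 0.0ms=0b +1500.0ms=2b
2) 1500.0ms=2b +1500.0ms=2b
Σ=4b of 4 (80bpm 4/4) — PASS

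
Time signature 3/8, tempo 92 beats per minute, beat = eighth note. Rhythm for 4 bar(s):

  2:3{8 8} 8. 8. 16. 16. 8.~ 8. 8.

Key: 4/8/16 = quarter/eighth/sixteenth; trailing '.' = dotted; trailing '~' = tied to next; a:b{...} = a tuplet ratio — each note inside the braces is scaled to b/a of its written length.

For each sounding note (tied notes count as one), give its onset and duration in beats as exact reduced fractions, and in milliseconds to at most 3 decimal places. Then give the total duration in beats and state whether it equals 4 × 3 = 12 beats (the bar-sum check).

1) 0.0ms=0b +978.261ms=3/2b
2) 978.261ms=3/2b +978.261ms=3/2b
3) 1956.522ms=3b +978.261ms=3/2b
4) 2934.783ms=9/2b +978.261ms=3/2b
5) 3913.043ms=6b +489.13ms=3/4b
6) 4402.174ms=27/4b +489.13ms=3/4b
7) 4891.304ms=15/2b +1956.522ms=3b
8) 6847.826ms=21/2b +978.261ms=3/2b
Σ=12b of 12 (92bpm 3/8) — PASS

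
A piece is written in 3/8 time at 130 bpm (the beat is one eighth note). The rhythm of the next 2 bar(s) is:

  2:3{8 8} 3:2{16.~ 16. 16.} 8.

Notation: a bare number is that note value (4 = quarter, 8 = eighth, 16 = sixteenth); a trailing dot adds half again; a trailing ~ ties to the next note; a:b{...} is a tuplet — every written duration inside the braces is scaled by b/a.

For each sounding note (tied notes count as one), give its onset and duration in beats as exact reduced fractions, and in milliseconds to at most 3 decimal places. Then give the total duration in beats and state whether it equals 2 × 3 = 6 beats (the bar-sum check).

1) 0.0ms=0b +692.308ms=3/2b
2) 692.308ms=3/2b +692.308ms=3/2b
3) 1384.615ms=3b +461.538ms=1b
4) 1846.154ms=4b +230.769ms=1/2b
5) 2076.923ms=9/2b +692.308ms=3/2b
Σ=6b of 6 (130bpm 3/8) — PASS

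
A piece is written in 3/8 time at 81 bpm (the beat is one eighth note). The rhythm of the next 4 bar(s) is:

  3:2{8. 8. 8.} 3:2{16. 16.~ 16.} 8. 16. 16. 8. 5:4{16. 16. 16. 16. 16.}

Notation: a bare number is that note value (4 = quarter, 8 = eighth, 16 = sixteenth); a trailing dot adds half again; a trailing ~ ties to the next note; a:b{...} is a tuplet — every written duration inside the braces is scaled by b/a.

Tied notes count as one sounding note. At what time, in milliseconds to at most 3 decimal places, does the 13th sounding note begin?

1. 0.0ms @ 0 + 740.741ms (1)
2. 740.741ms @ 1 + 740.741ms (1)
3. 1481.481ms @ 2 + 740.741ms (1)
4. 2222.222ms @ 3 + 370.37ms (1/2)
5. 2592.593ms @ 7/2 + 740.741ms (1)
6. 3333.333ms @ 9/2 + 1111.111ms (3/2)
7. 4444.444ms @ 6 + 555.556ms (3/4)
8. 5000.0ms @ 27/4 + 555.556ms (3/4)
9. 5555.556ms @ 15/2 + 1111.111ms (3/2)
10. 6666.667ms @ 9 + 444.444ms (3/5)
11. 7111.111ms @ 48/5 + 444.444ms (3/5)
12. 7555.556ms @ 51/5 + 444.444ms (3/5)
13. 8000.0ms @ 54/5 + 444.444ms (3/5)
14. 8444.444ms @ 57/5 + 444.444ms (3/5)

note 13 onset = 54/5b = 8000.0ms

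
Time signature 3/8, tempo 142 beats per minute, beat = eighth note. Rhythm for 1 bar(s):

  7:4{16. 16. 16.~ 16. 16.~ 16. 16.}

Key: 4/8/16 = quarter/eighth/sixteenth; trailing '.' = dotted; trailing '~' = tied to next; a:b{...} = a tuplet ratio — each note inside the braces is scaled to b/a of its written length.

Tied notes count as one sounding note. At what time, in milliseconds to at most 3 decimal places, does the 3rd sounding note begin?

1. 0.0ms @ 0 + 181.087ms (3/7)
2. 181.087ms @ 3/7 + 181.087ms (3/7)
3. 362.173ms @ 6/7 + 362.173ms (6/7)
4. 724.346ms @ 12/7 + 362.173ms (6/7)
5. 1086.519ms @ 18/7 + 181.087ms (3/7)

note 3 onset = 6/7b = 362.173ms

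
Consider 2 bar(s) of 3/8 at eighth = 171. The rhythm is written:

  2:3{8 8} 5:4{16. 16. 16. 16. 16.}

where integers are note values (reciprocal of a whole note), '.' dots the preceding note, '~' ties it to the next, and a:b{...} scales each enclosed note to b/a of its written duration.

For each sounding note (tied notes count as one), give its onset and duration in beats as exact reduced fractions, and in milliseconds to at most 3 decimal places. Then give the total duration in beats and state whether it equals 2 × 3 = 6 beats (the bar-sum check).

1) 0.0ms=0b +526.316ms=3/2b
2) 526.316ms=3/2b +526.316ms=3/2b
3) 1052.632ms=3b +210.526ms=3/5b
4) 1263.158ms=18/5b +210.526ms=3/5b
5) 1473.684ms=21/5b +210.526ms=3/5b
6) 1684.211ms=24/5b +210.526ms=3/5b
7) 1894.737ms=27/5b +210.526ms=3/5b
Σ=6b of 6 (171bpm 3/8) — PASS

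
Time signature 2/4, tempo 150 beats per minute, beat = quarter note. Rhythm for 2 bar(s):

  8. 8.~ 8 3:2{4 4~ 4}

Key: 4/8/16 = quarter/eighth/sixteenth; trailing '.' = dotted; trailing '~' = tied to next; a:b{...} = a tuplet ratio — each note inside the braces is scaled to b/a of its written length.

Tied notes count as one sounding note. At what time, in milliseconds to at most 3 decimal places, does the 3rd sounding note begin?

note 3 onset = 2b = 800.0ms

1. 0.0ms @ 0 + 300.0ms (3/4)
2. 300.0ms @ 3/4 + 500.0ms (5/4)
3. 800.0ms @ 2 + 266.667ms (2/3)
4. 1066.667ms @ 8/3 + 533.333ms (4/3)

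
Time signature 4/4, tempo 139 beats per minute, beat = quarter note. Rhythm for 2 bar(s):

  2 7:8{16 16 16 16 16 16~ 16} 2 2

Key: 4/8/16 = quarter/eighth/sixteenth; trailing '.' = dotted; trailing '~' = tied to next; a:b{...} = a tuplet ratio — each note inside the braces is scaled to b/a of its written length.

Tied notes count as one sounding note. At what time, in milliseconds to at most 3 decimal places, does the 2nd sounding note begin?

1. 0.0ms @ 0 + 863.309ms (2)
2. 863.309ms @ 2 + 123.33ms (2/7)
3. 986.639ms @ 16/7 + 123.33ms (2/7)
4. 1109.969ms @ 18/7 + 123.33ms (2/7)
5. 1233.299ms @ 20/7 + 123.33ms (2/7)
6. 1356.629ms @ 22/7 + 123.33ms (2/7)
7. 1479.959ms @ 24/7 + 246.66ms (4/7)
8. 1726.619ms @ 4 + 863.309ms (2)
9. 2589.928ms @ 6 + 863.309ms (2)

note 2 onset = 2b = 863.309ms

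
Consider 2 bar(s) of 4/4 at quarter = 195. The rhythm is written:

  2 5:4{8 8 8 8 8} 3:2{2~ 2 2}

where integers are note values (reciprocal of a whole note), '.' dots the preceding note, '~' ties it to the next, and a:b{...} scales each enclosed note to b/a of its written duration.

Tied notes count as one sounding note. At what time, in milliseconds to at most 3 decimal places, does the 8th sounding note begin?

1. 0.0ms @ 0 + 615.385ms (2)
2. 615.385ms @ 2 + 123.077ms (2/5)
3. 738.462ms @ 12/5 + 123.077ms (2/5)
4. 861.538ms @ 14/5 + 123.077ms (2/5)
5. 984.615ms @ 16/5 + 123.077ms (2/5)
6. 1107.692ms @ 18/5 + 123.077ms (2/5)
7. 1230.769ms @ 4 + 820.513ms (8/3)
8. 2051.282ms @ 20/3 + 410.256ms (4/3)

note 8 onset = 20/3b = 2051.282ms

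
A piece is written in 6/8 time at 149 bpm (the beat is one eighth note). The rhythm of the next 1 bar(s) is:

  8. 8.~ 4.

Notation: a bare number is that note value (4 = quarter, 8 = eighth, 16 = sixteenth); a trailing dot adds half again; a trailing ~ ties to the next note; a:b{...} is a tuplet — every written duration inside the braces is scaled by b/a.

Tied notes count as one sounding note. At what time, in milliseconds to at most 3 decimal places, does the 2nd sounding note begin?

note 2 onset = 3/2b = 604.027ms

1. 0.0ms @ 0 + 604.027ms (3/2)
2. 604.027ms @ 3/2 + 1812.081ms (9/2)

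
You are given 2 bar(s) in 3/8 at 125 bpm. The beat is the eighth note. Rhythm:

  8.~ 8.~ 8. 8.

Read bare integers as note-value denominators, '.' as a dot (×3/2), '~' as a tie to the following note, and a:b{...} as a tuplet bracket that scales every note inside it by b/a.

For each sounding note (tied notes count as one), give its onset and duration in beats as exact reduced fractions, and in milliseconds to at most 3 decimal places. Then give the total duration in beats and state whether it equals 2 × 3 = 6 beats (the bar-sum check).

1) 0.0ms=0b +2160.0ms=9/2b
2) 2160.0ms=9/2b +720.0ms=3/2b
Σ=6b of 6 (125bpm 3/8) — PASS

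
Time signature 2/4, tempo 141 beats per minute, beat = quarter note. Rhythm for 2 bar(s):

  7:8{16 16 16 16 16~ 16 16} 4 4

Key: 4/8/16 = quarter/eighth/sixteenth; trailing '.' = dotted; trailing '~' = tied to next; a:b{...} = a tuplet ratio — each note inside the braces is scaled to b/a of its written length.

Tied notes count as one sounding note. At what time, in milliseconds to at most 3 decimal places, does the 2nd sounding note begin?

note 2 onset = 2/7b = 121.581ms

1. 0.0ms @ 0 + 121.581ms (2/7)
2. 121.581ms @ 2/7 + 121.581ms (2/7)
3. 243.161ms @ 4/7 + 121.581ms (2/7)
4. 364.742ms @ 6/7 + 121.581ms (2/7)
5. 486.322ms @ 8/7 + 243.161ms (4/7)
6. 729.483ms @ 12/7 + 121.581ms (2/7)
7. 851.064ms @ 2 + 425.532ms (1)
8. 1276.596ms @ 3 + 425.532ms (1)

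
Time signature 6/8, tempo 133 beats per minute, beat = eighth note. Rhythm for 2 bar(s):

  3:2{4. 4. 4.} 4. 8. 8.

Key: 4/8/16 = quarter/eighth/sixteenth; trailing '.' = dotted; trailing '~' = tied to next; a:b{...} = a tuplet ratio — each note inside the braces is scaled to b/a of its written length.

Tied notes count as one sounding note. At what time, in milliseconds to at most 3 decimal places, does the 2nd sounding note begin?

1. 0.0ms @ 0 + 902.256ms (2)
2. 902.256ms @ 2 + 902.256ms (2)
3. 1804.511ms @ 4 + 902.256ms (2)
4. 2706.767ms @ 6 + 1353.383ms (3)
5. 4060.15ms @ 9 + 676.692ms (3/2)
6. 4736.842ms @ 21/2 + 676.692ms (3/2)

note 2 onset = 2b = 902.256ms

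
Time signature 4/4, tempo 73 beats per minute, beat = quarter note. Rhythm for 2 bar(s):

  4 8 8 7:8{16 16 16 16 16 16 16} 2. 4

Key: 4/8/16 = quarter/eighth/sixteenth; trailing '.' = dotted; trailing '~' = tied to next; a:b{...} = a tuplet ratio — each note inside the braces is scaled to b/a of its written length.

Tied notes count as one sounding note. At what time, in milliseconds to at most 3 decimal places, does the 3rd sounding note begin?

note 3 onset = 3/2b = 1232.877ms

1. 0.0ms @ 0 + 821.918ms (1)
2. 821.918ms @ 1 + 410.959ms (1/2)
3. 1232.877ms @ 3/2 + 410.959ms (1/2)
4. 1643.836ms @ 2 + 234.834ms (2/7)
5. 1878.669ms @ 16/7 + 234.834ms (2/7)
6. 2113.503ms @ 18/7 + 234.834ms (2/7)
7. 2348.337ms @ 20/7 + 234.834ms (2/7)
8. 2583.17ms @ 22/7 + 234.834ms (2/7)
9. 2818.004ms @ 24/7 + 234.834ms (2/7)
10. 3052.838ms @ 26/7 + 234.834ms (2/7)
11. 3287.671ms @ 4 + 2465.753ms (3)
12. 5753.425ms @ 7 + 821.918ms (1)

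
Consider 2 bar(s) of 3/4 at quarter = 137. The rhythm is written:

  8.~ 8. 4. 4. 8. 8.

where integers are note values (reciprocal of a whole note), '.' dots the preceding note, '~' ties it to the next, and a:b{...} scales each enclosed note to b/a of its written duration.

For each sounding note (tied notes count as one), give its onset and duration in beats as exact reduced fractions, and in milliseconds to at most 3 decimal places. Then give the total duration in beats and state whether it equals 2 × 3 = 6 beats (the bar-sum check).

1) 0.0ms=0b +656.934ms=3/2b
2) 656.934ms=3/2b +656.934ms=3/2b
3) 1313.869ms=3b +656.934ms=3/2b
4) 1970.803ms=9/2b +328.467ms=3/4b
5) 2299.27ms=21/4b +328.467ms=3/4b
Σ=6b of 6 (137bpm 3/4) — PASS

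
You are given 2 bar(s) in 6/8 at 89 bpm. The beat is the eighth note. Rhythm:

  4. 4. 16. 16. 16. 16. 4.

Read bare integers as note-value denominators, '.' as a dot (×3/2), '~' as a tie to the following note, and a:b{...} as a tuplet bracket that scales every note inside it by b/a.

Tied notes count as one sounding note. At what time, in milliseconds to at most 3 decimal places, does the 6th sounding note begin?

1. 0.0ms @ 0 + 2022.472ms (3)
2. 2022.472ms @ 3 + 2022.472ms (3)
3. 4044.944ms @ 6 + 505.618ms (3/4)
4. 4550.562ms @ 27/4 + 505.618ms (3/4)
5. 5056.18ms @ 15/2 + 505.618ms (3/4)
6. 5561.798ms @ 33/4 + 505.618ms (3/4)
7. 6067.416ms @ 9 + 2022.472ms (3)

note 6 onset = 33/4b = 5561.798ms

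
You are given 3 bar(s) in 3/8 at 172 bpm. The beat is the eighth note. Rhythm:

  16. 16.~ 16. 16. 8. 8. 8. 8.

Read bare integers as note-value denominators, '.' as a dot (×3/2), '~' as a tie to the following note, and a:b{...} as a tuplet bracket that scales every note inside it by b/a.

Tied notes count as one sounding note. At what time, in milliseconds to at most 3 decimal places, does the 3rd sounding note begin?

1. 0.0ms @ 0 + 261.628ms (3/4)
2. 261.628ms @ 3/4 + 523.256ms (3/2)
3. 784.884ms @ 9/4 + 261.628ms (3/4)
4. 1046.512ms @ 3 + 523.256ms (3/2)
5. 1569.767ms @ 9/2 + 523.256ms (3/2)
6. 2093.023ms @ 6 + 523.256ms (3/2)
7. 2616.279ms @ 15/2 + 523.256ms (3/2)

note 3 onset = 9/4b = 784.884ms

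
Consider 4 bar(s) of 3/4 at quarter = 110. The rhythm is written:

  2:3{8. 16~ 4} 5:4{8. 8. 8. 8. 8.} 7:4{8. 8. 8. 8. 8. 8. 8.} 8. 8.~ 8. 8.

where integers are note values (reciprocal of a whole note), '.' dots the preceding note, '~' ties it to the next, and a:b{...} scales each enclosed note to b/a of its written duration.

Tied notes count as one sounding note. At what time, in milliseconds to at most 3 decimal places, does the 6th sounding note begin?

note 6 onset = 24/5b = 2618.182ms

1. 0.0ms @ 0 + 613.636ms (9/8)
2. 613.636ms @ 9/8 + 1022.727ms (15/8)
3. 1636.364ms @ 3 + 327.273ms (3/5)
4. 1963.636ms @ 18/5 + 327.273ms (3/5)
5. 2290.909ms @ 21/5 + 327.273ms (3/5)
6. 2618.182ms @ 24/5 + 327.273ms (3/5)
7. 2945.455ms @ 27/5 + 327.273ms (3/5)
8. 3272.727ms @ 6 + 233.766ms (3/7)
9. 3506.494ms @ 45/7 + 233.766ms (3/7)
10. 3740.26ms @ 48/7 + 233.766ms (3/7)
11. 3974.026ms @ 51/7 + 233.766ms (3/7)
12. 4207.792ms @ 54/7 + 233.766ms (3/7)
13. 4441.558ms @ 57/7 + 233.766ms (3/7)
14. 4675.325ms @ 60/7 + 233.766ms (3/7)
15. 4909.091ms @ 9 + 409.091ms (3/4)
16. 5318.182ms @ 39/4 + 818.182ms (3/2)
17. 6136.364ms @ 45/4 + 409.091ms (3/4)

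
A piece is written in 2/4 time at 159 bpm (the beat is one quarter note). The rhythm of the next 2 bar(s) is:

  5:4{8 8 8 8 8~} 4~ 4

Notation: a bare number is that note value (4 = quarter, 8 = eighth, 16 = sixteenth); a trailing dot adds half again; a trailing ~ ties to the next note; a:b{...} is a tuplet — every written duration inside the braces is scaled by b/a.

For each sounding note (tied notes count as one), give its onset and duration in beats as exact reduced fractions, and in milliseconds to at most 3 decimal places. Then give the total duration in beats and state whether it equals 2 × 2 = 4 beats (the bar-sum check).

1) 0.0ms=0b +150.943ms=2/5b
2) 150.943ms=2/5b +150.943ms=2/5b
3) 301.887ms=4/5b +150.943ms=2/5b
4) 452.83ms=6/5b +150.943ms=2/5b
5) 603.774ms=8/5b +905.66ms=12/5b
Σ=4b of 4 (159bpm 2/4) — PASS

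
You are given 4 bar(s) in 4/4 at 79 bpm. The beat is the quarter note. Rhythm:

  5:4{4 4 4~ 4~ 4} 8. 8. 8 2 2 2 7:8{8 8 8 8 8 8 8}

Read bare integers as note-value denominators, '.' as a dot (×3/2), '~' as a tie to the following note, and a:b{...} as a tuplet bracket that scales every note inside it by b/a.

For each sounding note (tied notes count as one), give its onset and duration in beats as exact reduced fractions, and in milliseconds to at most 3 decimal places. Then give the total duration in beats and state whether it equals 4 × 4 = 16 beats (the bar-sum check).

1) 0.0ms=0b +607.595ms=4/5b
2) 607.595ms=4/5b +607.595ms=4/5b
3) 1215.19ms=8/5b +1822.785ms=12/5b
4) 3037.975ms=4b +569.62ms=3/4b
5) 3607.595ms=19/4b +569.62ms=3/4b
6) 4177.215ms=11/2b +379.747ms=1/2b
7) 4556.962ms=6b +1518.987ms=2b
8) 6075.949ms=8b +1518.987ms=2b
9) 7594.937ms=10b +1518.987ms=2b
10) 9113.924ms=12b +433.996ms=4/7b
11) 9547.92ms=88/7b +433.996ms=4/7b
12) 9981.917ms=92/7b +433.996ms=4/7b
13) 10415.913ms=96/7b +433.996ms=4/7b
14) 10849.91ms=100/7b +433.996ms=4/7b
15) 11283.906ms=104/7b +433.996ms=4/7b
16) 11717.902ms=108/7b +433.996ms=4/7b
Σ=16b of 16 (79bpm 4/4) — PASS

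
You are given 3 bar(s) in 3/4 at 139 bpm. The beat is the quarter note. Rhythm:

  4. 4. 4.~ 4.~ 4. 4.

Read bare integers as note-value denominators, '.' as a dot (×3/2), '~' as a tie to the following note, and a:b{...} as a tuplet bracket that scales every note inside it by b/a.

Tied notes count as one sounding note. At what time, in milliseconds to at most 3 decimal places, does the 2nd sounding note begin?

1. 0.0ms @ 0 + 647.482ms (3/2)
2. 647.482ms @ 3/2 + 647.482ms (3/2)
3. 1294.964ms @ 3 + 1942.446ms (9/2)
4. 3237.41ms @ 15/2 + 647.482ms (3/2)

note 2 onset = 3/2b = 647.482ms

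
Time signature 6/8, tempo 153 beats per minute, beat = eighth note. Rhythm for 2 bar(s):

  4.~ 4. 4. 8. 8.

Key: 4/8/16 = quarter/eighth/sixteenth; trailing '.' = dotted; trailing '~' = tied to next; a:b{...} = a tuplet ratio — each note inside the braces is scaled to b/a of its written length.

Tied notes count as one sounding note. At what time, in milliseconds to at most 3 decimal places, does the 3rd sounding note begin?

note 3 onset = 9b = 3529.412ms

1. 0.0ms @ 0 + 2352.941ms (6)
2. 2352.941ms @ 6 + 1176.471ms (3)
3. 3529.412ms @ 9 + 588.235ms (3/2)
4. 4117.647ms @ 21/2 + 588.235ms (3/2)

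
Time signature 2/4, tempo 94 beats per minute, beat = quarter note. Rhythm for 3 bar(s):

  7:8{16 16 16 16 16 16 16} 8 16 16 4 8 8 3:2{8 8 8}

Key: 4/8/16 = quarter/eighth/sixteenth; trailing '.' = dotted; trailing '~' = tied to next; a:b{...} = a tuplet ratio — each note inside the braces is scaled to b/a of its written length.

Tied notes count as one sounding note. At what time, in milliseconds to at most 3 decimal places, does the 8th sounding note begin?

note 8 onset = 2b = 1276.596ms

1. 0.0ms @ 0 + 182.371ms (2/7)
2. 182.371ms @ 2/7 + 182.371ms (2/7)
3. 364.742ms @ 4/7 + 182.371ms (2/7)
4. 547.112ms @ 6/7 + 182.371ms (2/7)
5. 729.483ms @ 8/7 + 182.371ms (2/7)
6. 911.854ms @ 10/7 + 182.371ms (2/7)
7. 1094.225ms @ 12/7 + 182.371ms (2/7)
8. 1276.596ms @ 2 + 319.149ms (1/2)
9. 1595.745ms @ 5/2 + 159.574ms (1/4)
10. 1755.319ms @ 11/4 + 159.574ms (1/4)
11. 1914.894ms @ 3 + 638.298ms (1)
12. 2553.191ms @ 4 + 319.149ms (1/2)
13. 2872.34ms @ 9/2 + 319.149ms (1/2)
14. 3191.489ms @ 5 + 212.766ms (1/3)
15. 3404.255ms @ 16/3 + 212.766ms (1/3)
16. 3617.021ms @ 17/3 + 212.766ms (1/3)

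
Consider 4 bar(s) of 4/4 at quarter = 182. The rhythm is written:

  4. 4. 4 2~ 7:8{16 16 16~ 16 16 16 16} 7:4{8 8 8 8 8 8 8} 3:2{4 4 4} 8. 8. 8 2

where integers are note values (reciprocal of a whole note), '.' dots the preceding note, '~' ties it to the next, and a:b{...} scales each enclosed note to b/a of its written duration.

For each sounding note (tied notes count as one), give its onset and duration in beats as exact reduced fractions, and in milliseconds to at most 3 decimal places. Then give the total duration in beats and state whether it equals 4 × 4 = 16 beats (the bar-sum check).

1) 0.0ms=0b +494.505ms=3/2b
2) 494.505ms=3/2b +494.505ms=3/2b
3) 989.011ms=3b +329.67ms=1b
4) 1318.681ms=4b +753.532ms=16/7b
5) 2072.214ms=44/7b +94.192ms=2/7b
6) 2166.405ms=46/7b +188.383ms=4/7b
7) 2354.788ms=50/7b +94.192ms=2/7b
8) 2448.98ms=52/7b +94.192ms=2/7b
9) 2543.171ms=54/7b +94.192ms=2/7b
10) 2637.363ms=8b +94.192ms=2/7b
11) 2731.554ms=58/7b +94.192ms=2/7b
12) 2825.746ms=60/7b +94.192ms=2/7b
13) 2919.937ms=62/7b +94.192ms=2/7b
14) 3014.129ms=64/7b +94.192ms=2/7b
15) 3108.32ms=66/7b +94.192ms=2/7b
16) 3202.512ms=68/7b +94.192ms=2/7b
17) 3296.703ms=10b +219.78ms=2/3b
18) 3516.484ms=32/3b +219.78ms=2/3b
19) 3736.264ms=34/3b +219.78ms=2/3b
20) 3956.044ms=12b +247.253ms=3/4b
21) 4203.297ms=51/4b +247.253ms=3/4b
22) 4450.549ms=27/2b +164.835ms=1/2b
23) 4615.385ms=14b +659.341ms=2b
Σ=16b of 16 (182bpm 4/4) — PASS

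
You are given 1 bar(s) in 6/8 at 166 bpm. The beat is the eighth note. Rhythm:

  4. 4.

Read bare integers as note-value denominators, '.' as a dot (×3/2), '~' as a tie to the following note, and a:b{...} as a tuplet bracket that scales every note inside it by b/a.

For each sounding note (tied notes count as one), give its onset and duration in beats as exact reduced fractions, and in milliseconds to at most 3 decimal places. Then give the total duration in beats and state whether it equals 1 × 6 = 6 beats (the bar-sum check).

1) 0.0ms=0b +1084.337ms=3b
2) 1084.337ms=3b +1084.337ms=3b
Σ=6b of 6 (166bpm 6/8) — PASS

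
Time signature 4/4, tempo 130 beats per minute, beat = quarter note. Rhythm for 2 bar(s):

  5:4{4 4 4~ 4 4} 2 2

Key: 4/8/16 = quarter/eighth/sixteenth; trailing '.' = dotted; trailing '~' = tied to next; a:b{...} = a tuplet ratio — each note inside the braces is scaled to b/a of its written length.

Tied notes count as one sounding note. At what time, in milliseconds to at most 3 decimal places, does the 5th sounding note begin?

1. 0.0ms @ 0 + 369.231ms (4/5)
2. 369.231ms @ 4/5 + 369.231ms (4/5)
3. 738.462ms @ 8/5 + 738.462ms (8/5)
4. 1476.923ms @ 16/5 + 369.231ms (4/5)
5. 1846.154ms @ 4 + 923.077ms (2)
6. 2769.231ms @ 6 + 923.077ms (2)

note 5 onset = 4b = 1846.154ms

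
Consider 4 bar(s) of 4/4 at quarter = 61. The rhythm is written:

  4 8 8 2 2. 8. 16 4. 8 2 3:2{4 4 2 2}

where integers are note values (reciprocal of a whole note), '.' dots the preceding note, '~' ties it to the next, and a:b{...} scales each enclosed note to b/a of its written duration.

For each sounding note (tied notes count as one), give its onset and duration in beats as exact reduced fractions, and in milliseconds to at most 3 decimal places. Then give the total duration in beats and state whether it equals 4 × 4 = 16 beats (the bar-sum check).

1) 0.0ms=0b +983.607ms=1b
2) 983.607ms=1b +491.803ms=1/2b
3) 1475.41ms=3/2b +491.803ms=1/2b
4) 1967.213ms=2b +1967.213ms=2b
5) 3934.426ms=4b +2950.82ms=3b
6) 6885.246ms=7b +737.705ms=3/4b
7) 7622.951ms=31/4b +245.902ms=1/4b
8) 7868.852ms=8b +1475.41ms=3/2b
9) 9344.262ms=19/2b +491.803ms=1/2b
10) 9836.066ms=10b +1967.213ms=2b
11) 11803.279ms=12b +655.738ms=2/3b
12) 12459.016ms=38/3b +655.738ms=2/3b
13) 13114.754ms=40/3b +1311.475ms=4/3b
14) 14426.23ms=44/3b +1311.475ms=4/3b
Σ=16b of 16 (61bpm 4/4) — PASS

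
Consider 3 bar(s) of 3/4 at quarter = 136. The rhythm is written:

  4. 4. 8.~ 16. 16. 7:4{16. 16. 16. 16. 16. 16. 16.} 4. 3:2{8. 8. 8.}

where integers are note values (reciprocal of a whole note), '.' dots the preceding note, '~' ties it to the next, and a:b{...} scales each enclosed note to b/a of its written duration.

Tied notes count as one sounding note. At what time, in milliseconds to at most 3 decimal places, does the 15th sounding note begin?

1. 0.0ms @ 0 + 661.765ms (3/2)
2. 661.765ms @ 3/2 + 661.765ms (3/2)
3. 1323.529ms @ 3 + 496.324ms (9/8)
4. 1819.853ms @ 33/8 + 165.441ms (3/8)
5. 1985.294ms @ 9/2 + 94.538ms (3/14)
6. 2079.832ms @ 33/7 + 94.538ms (3/14)
7. 2174.37ms @ 69/14 + 94.538ms (3/14)
8. 2268.908ms @ 36/7 + 94.538ms (3/14)
9. 2363.445ms @ 75/14 + 94.538ms (3/14)
10. 2457.983ms @ 39/7 + 94.538ms (3/14)
11. 2552.521ms @ 81/14 + 94.538ms (3/14)
12. 2647.059ms @ 6 + 661.765ms (3/2)
13. 3308.824ms @ 15/2 + 220.588ms (1/2)
14. 3529.412ms @ 8 + 220.588ms (1/2)
15. 3750.0ms @ 17/2 + 220.588ms (1/2)

note 15 onset = 17/2b = 3750.0ms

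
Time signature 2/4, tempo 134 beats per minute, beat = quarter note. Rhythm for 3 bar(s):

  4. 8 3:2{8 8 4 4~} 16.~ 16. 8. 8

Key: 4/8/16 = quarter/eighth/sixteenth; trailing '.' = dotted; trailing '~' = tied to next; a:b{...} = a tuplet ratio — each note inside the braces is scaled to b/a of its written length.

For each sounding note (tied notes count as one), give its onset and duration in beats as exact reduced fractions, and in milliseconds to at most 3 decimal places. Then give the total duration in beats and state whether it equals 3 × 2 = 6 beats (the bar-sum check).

1) 0.0ms=0b +671.642ms=3/2b
2) 671.642ms=3/2b +223.881ms=1/2b
3) 895.522ms=2b +149.254ms=1/3b
4) 1044.776ms=7/3b +149.254ms=1/3b
5) 1194.03ms=8/3b +298.507ms=2/3b
6) 1492.537ms=10/3b +634.328ms=17/12b
7) 2126.866ms=19/4b +335.821ms=3/4b
8) 2462.687ms=11/2b +223.881ms=1/2b
Σ=6b of 6 (134bpm 2/4) — PASS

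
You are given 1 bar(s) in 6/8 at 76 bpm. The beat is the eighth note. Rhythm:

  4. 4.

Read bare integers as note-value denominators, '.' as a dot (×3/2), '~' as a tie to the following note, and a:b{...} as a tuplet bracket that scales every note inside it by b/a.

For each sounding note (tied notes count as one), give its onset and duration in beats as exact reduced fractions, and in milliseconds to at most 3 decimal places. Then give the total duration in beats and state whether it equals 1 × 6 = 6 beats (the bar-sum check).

1) 0.0ms=0b +2368.421ms=3b
2) 2368.421ms=3b +2368.421ms=3b
Σ=6b of 6 (76bpm 6/8) — PASS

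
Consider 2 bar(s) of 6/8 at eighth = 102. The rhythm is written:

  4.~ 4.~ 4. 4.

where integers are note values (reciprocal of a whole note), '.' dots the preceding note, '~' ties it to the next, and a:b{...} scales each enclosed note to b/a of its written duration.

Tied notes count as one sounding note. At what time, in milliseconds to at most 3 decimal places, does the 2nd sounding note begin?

1. 0.0ms @ 0 + 5294.118ms (9)
2. 5294.118ms @ 9 + 1764.706ms (3)

note 2 onset = 9b = 5294.118ms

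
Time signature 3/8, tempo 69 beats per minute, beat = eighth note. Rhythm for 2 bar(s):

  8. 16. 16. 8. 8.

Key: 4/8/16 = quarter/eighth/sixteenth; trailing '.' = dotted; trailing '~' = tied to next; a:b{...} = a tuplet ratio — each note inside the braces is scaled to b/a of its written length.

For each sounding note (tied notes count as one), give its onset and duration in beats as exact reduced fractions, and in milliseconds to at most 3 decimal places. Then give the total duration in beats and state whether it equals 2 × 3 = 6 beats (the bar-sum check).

1) 0.0ms=0b +1304.348ms=3/2b
2) 1304.348ms=3/2b +652.174ms=3/4b
3) 1956.522ms=9/4b +652.174ms=3/4b
4) 2608.696ms=3b +1304.348ms=3/2b
5) 3913.043ms=9/2b +1304.348ms=3/2b
Σ=6b of 6 (69bpm 3/8) — PASS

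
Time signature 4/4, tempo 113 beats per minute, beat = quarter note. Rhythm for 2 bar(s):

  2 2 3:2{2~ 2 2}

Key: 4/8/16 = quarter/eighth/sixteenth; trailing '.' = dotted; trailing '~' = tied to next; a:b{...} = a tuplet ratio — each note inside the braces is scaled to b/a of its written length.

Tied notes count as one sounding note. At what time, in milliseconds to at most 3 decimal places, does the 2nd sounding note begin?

note 2 onset = 2b = 1061.947ms

1. 0.0ms @ 0 + 1061.947ms (2)
2. 1061.947ms @ 2 + 1061.947ms (2)
3. 2123.894ms @ 4 + 1415.929ms (8/3)
4. 3539.823ms @ 20/3 + 707.965ms (4/3)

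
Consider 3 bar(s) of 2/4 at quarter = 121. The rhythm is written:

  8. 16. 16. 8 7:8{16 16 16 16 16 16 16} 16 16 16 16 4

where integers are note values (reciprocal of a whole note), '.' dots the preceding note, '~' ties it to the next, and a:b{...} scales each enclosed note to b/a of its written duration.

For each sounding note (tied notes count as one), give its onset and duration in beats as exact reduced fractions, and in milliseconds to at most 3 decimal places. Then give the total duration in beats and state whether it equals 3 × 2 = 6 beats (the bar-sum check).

1) 0.0ms=0b +371.901ms=3/4b
2) 371.901ms=3/4b +185.95ms=3/8b
3) 557.851ms=9/8b +185.95ms=3/8b
4) 743.802ms=3/2b +247.934ms=1/2b
5) 991.736ms=2b +141.677ms=2/7b
6) 1133.412ms=16/7b +141.677ms=2/7b
7) 1275.089ms=18/7b +141.677ms=2/7b
8) 1416.765ms=20/7b +141.677ms=2/7b
9) 1558.442ms=22/7b +141.677ms=2/7b
10) 1700.118ms=24/7b +141.677ms=2/7b
11) 1841.795ms=26/7b +141.677ms=2/7b
12) 1983.471ms=4b +123.967ms=1/4b
13) 2107.438ms=17/4b +123.967ms=1/4b
14) 2231.405ms=9/2b +123.967ms=1/4b
15) 2355.372ms=19/4b +123.967ms=1/4b
16) 2479.339ms=5b +495.868ms=1b
Σ=6b of 6 (121bpm 2/4) — PASS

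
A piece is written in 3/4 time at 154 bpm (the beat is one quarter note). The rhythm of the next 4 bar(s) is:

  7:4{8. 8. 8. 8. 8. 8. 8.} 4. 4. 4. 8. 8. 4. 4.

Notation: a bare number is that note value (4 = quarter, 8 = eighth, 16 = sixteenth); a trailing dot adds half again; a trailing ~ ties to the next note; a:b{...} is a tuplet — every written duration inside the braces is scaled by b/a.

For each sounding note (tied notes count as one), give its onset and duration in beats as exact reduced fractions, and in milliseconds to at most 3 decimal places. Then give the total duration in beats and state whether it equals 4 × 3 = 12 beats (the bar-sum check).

1) 0.0ms=0b +166.976ms=3/7b
2) 166.976ms=3/7b +166.976ms=3/7b
3) 333.952ms=6/7b +166.976ms=3/7b
4) 500.928ms=9/7b +166.976ms=3/7b
5) 667.904ms=12/7b +166.976ms=3/7b
6) 834.879ms=15/7b +166.976ms=3/7b
7) 1001.855ms=18/7b +166.976ms=3/7b
8) 1168.831ms=3b +584.416ms=3/2b
9) 1753.247ms=9/2b +584.416ms=3/2b
10) 2337.662ms=6b +584.416ms=3/2b
11) 2922.078ms=15/2b +292.208ms=3/4b
12) 3214.286ms=33/4b +292.208ms=3/4b
13) 3506.494ms=9b +584.416ms=3/2b
14) 4090.909ms=21/2b +584.416ms=3/2b
Σ=12b of 12 (154bpm 3/4) — PASS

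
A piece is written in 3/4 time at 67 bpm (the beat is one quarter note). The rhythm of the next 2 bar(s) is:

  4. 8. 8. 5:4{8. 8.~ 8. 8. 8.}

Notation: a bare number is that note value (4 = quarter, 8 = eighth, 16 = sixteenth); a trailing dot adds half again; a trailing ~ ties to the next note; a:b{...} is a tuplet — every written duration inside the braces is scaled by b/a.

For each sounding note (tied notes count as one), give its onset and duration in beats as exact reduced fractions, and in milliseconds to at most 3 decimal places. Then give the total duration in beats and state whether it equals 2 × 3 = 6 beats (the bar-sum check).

1) 0.0ms=0b +1343.284ms=3/2b
2) 1343.284ms=3/2b +671.642ms=3/4b
3) 2014.925ms=9/4b +671.642ms=3/4b
4) 2686.567ms=3b +537.313ms=3/5b
5) 3223.881ms=18/5b +1074.627ms=6/5b
6) 4298.507ms=24/5b +537.313ms=3/5b
7) 4835.821ms=27/5b +537.313ms=3/5b
Σ=6b of 6 (67bpm 3/4) — PASS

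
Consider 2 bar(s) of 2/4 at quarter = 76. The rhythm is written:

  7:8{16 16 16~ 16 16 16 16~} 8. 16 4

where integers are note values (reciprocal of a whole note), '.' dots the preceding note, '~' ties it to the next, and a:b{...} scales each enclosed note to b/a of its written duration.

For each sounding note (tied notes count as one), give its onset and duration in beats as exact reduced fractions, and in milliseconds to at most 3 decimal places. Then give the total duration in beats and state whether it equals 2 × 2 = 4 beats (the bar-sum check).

1) 0.0ms=0b +225.564ms=2/7b
2) 225.564ms=2/7b +225.564ms=2/7b
3) 451.128ms=4/7b +451.128ms=4/7b
4) 902.256ms=8/7b +225.564ms=2/7b
5) 1127.82ms=10/7b +225.564ms=2/7b
6) 1353.383ms=12/7b +817.669ms=29/28b
7) 2171.053ms=11/4b +197.368ms=1/4b
8) 2368.421ms=3b +789.474ms=1b
Σ=4b of 4 (76bpm 2/4) — PASS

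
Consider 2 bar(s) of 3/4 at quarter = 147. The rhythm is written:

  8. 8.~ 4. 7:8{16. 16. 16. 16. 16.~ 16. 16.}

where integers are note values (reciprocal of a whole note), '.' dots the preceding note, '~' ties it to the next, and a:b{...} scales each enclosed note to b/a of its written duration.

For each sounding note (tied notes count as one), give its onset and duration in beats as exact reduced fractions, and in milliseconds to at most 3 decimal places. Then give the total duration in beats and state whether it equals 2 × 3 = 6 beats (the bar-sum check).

1) 0.0ms=0b +306.122ms=3/4b
2) 306.122ms=3/4b +918.367ms=9/4b
3) 1224.49ms=3b +174.927ms=3/7b
4) 1399.417ms=24/7b +174.927ms=3/7b
5) 1574.344ms=27/7b +174.927ms=3/7b
6) 1749.271ms=30/7b +174.927ms=3/7b
7) 1924.198ms=33/7b +349.854ms=6/7b
8) 2274.052ms=39/7b +174.927ms=3/7b
Σ=6b of 6 (147bpm 3/4) — PASS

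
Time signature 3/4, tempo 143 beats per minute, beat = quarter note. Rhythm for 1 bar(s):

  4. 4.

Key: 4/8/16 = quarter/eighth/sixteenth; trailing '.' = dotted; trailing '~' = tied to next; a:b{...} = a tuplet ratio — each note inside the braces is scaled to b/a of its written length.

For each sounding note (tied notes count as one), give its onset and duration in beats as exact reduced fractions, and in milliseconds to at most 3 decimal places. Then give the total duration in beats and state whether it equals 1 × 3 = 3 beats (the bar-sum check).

1) 0.0ms=0b +629.371ms=3/2b
2) 629.371ms=3/2b +629.371ms=3/2b
Σ=3b of 3 (143bpm 3/4) — PASS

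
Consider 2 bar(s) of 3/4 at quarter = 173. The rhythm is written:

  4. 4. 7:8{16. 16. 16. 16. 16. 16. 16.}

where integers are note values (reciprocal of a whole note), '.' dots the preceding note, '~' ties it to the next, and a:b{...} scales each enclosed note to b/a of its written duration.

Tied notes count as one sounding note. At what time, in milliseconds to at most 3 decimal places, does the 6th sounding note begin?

1. 0.0ms @ 0 + 520.231ms (3/2)
2. 520.231ms @ 3/2 + 520.231ms (3/2)
3. 1040.462ms @ 3 + 148.637ms (3/7)
4. 1189.1ms @ 24/7 + 148.637ms (3/7)
5. 1337.737ms @ 27/7 + 148.637ms (3/7)
6. 1486.375ms @ 30/7 + 148.637ms (3/7)
7. 1635.012ms @ 33/7 + 148.637ms (3/7)
8. 1783.65ms @ 36/7 + 148.637ms (3/7)
9. 1932.287ms @ 39/7 + 148.637ms (3/7)

note 6 onset = 30/7b = 1486.375ms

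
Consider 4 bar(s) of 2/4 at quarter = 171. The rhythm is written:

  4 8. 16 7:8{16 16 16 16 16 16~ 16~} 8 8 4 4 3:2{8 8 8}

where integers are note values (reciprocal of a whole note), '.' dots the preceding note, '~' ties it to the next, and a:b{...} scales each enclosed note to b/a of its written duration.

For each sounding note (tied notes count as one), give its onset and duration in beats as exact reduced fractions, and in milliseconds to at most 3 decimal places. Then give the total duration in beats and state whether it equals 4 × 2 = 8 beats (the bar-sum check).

1) 0.0ms=0b +350.877ms=1b
2) 350.877ms=1b +263.158ms=3/4b
3) 614.035ms=7/4b +87.719ms=1/4b
4) 701.754ms=2b +100.251ms=2/7b
5) 802.005ms=16/7b +100.251ms=2/7b
6) 902.256ms=18/7b +100.251ms=2/7b
7) 1002.506ms=20/7b +100.251ms=2/7b
8) 1102.757ms=22/7b +100.251ms=2/7b
9) 1203.008ms=24/7b +375.94ms=15/14b
10) 1578.947ms=9/2b +175.439ms=1/2b
11) 1754.386ms=5b +350.877ms=1b
12) 2105.263ms=6b +350.877ms=1b
13) 2456.14ms=7b +116.959ms=1/3b
14) 2573.099ms=22/3b +116.959ms=1/3b
15) 2690.058ms=23/3b +116.959ms=1/3b
Σ=8b of 8 (171bpm 2/4) — PASS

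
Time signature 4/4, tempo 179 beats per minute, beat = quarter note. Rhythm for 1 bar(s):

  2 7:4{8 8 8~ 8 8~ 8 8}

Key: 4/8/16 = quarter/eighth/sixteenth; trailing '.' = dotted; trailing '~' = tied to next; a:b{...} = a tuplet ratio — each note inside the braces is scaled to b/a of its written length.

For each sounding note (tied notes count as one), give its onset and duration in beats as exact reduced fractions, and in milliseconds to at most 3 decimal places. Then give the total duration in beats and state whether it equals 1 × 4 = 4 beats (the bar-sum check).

1) 0.0ms=0b +670.391ms=2b
2) 670.391ms=2b +95.77ms=2/7b
3) 766.161ms=16/7b +95.77ms=2/7b
4) 861.931ms=18/7b +191.54ms=4/7b
5) 1053.472ms=22/7b +191.54ms=4/7b
6) 1245.012ms=26/7b +95.77ms=2/7b
Σ=4b of 4 (179bpm 4/4) — PASS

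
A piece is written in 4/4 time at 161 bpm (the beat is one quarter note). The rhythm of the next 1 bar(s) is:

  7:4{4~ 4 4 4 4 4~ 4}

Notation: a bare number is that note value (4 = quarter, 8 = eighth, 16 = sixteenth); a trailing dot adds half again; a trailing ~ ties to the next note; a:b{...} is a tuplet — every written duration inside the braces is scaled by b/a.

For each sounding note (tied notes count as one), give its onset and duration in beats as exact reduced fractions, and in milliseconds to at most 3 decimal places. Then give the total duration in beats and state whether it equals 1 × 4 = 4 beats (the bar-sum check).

1) 0.0ms=0b +425.909ms=8/7b
2) 425.909ms=8/7b +212.955ms=4/7b
3) 638.864ms=12/7b +212.955ms=4/7b
4) 851.819ms=16/7b +212.955ms=4/7b
5) 1064.774ms=20/7b +425.909ms=8/7b
Σ=4b of 4 (161bpm 4/4) — PASS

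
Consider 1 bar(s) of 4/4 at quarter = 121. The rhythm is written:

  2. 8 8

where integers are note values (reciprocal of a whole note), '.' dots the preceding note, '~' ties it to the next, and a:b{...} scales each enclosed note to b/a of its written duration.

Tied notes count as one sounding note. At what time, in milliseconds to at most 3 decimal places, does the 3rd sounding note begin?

note 3 onset = 7/2b = 1735.537ms

1. 0.0ms @ 0 + 1487.603ms (3)
2. 1487.603ms @ 3 + 247.934ms (1/2)
3. 1735.537ms @ 7/2 + 247.934ms (1/2)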